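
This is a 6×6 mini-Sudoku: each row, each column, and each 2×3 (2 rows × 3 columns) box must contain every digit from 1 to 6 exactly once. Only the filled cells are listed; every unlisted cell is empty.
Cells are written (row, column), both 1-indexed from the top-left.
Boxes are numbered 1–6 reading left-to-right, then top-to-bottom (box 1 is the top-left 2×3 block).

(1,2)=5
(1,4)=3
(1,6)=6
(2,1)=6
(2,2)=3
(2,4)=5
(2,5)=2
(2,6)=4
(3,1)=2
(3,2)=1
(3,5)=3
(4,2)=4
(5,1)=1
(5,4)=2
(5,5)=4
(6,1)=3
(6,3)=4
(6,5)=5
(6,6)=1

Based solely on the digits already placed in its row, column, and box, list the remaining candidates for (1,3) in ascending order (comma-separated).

Row 1 already contains {3, 5, 6}.
Column 3 already contains {4}.
Its 2×3 block (box 1) already contains {3, 5, 6}.
Removing those from 1–6 leaves {1, 2} as the candidates for (1,3).

1,2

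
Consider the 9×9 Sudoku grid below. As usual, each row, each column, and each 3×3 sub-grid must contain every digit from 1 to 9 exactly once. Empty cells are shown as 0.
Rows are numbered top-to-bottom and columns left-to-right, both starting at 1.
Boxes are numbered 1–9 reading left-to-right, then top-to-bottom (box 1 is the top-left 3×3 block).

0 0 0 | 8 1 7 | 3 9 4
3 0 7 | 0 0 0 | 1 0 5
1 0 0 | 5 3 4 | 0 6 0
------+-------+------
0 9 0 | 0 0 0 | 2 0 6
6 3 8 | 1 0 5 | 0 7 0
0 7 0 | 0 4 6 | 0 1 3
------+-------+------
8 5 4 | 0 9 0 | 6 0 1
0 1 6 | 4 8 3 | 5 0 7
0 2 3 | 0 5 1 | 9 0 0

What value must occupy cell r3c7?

7

Cell r3c7 itself could take any of {7, 8} by direct elimination.
Consider where 7 can go in column 7.
r5c7 is out (row 5 already has a 7).
r6c7 is out (row 6 already has a 7).
So the only cell in column 7 that can hold 7 is r3c7.
Therefore r3c7 = 7.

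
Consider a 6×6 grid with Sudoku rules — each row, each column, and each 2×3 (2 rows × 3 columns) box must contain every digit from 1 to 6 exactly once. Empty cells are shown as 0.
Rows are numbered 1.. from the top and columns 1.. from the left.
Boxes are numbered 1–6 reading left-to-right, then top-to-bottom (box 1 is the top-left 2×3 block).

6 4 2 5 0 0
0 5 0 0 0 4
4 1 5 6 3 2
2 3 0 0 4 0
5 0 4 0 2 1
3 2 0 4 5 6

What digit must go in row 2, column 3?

3

Cell row 2, column 3 itself could take any of {1, 3} by direct elimination.
Consider where 3 can go in box 1.
row 2, column 1 is out (column 1 already has a 3).
So the only cell in box 1 that can hold 3 is row 2, column 3.
Therefore row 2, column 3 = 3.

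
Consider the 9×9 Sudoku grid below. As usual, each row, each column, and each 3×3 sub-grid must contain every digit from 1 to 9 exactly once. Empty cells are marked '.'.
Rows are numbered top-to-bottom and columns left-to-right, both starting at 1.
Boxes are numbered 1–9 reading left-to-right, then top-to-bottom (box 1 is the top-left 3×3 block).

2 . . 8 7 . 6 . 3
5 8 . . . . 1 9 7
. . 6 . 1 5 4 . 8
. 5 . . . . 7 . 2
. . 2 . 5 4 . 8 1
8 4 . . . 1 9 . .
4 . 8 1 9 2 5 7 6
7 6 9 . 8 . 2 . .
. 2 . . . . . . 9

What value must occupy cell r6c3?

Cell r6c3 itself could take any of {3, 7} by direct elimination.
Consider where 7 can go in column 3.
r1c3 is out (row 1 already has a 7).
r2c3 is out (row 2 already has a 7).
r4c3 is out (row 4 already has a 7).
r9c3 is out (box 7 already has a 7).
So the only cell in column 3 that can hold 7 is r6c3.
Therefore r6c3 = 7.

7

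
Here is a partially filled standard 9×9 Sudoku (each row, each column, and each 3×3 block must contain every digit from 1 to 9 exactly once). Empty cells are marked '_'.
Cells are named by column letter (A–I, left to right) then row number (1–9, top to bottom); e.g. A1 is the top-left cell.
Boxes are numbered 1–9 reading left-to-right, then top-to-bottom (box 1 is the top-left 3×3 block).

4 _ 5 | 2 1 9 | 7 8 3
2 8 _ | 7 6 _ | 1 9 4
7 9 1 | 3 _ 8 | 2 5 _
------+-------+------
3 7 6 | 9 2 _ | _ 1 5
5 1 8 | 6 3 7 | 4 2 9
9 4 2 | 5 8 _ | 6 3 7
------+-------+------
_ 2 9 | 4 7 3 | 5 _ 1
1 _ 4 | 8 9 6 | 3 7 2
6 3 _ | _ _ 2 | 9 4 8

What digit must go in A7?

Row 7 already contains {1, 2, 3, 4, 5, 7, 9}.
Column A already contains {1, 2, 3, 4, 5, 6, 7, 9}.
Its 3×3 block (box 7) already contains {1, 2, 3, 4, 6, 9}.
The only value from 1–9 not eliminated is 8, so A7 = 8.

8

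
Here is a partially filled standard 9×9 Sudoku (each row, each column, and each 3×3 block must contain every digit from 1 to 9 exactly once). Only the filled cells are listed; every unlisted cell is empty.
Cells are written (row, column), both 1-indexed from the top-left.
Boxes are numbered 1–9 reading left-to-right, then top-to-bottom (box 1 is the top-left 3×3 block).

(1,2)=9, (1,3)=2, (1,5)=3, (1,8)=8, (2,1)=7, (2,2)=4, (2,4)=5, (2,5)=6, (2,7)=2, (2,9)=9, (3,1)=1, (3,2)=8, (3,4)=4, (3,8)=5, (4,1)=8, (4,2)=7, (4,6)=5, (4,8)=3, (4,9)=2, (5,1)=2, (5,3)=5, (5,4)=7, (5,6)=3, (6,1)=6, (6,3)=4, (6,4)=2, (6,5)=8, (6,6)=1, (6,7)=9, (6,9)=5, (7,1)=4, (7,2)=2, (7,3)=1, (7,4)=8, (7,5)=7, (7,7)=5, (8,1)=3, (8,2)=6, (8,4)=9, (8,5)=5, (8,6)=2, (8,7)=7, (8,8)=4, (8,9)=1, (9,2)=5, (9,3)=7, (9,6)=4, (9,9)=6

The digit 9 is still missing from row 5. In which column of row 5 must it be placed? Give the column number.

Consider where 9 can go in row 5.
(5,2) is out (column 2 already has a 9).
(5,7) is out (column 7 already has a 9).
(5,8) is out (box 6 already has a 9).
(5,9) is out (column 9 already has a 9).
So the only cell in row 5 that can hold 9 is (5,5).
That is column 5.

5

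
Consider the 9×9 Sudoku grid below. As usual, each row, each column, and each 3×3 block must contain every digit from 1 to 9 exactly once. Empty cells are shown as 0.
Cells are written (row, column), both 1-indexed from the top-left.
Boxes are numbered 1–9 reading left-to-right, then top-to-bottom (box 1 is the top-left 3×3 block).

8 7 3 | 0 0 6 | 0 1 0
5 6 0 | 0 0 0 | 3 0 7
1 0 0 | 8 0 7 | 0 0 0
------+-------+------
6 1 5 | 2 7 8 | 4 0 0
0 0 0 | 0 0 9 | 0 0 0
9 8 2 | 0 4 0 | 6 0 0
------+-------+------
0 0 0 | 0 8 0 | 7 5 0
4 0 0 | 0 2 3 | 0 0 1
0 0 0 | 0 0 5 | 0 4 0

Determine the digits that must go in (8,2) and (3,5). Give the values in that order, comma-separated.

For (8,2):
  Consider where 5 can go in row 8.
  (8,3) is out (column 3 already has a 5).
  (8,4) is out (box 8 already has a 5).
  (8,7) is out (box 9 already has a 5).
  (8,8) is out (column 8 already has a 5).
  So the only cell in row 8 that can hold 5 is (8,2).
  So (8,2) = 5.
For (3,5):
  Consider where 3 can go in row 3.
  (3,2) is out (box 1 already has a 3).
  (3,3) is out (column 3 already has a 3).
  (3,7) is out (column 7 already has a 3).
  (3,8) is out (box 3 already has a 3).
  (3,9) is out (box 3 already has a 3).
  So the only cell in row 3 that can hold 3 is (3,5).
  So (3,5) = 3.

5,3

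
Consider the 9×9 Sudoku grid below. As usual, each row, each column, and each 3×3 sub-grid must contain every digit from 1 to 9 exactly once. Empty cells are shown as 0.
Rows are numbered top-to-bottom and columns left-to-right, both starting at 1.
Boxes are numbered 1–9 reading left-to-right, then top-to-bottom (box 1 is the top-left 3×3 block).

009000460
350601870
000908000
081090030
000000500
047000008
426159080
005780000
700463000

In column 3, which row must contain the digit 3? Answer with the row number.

5

Consider where 3 can go in column 3.
R2C3 is out (row 2 already has a 3).
R3C3 is out (box 1 already has a 3).
R9C3 is out (row 9 already has a 3).
So the only cell in column 3 that can hold 3 is R5C3.
That is row 5.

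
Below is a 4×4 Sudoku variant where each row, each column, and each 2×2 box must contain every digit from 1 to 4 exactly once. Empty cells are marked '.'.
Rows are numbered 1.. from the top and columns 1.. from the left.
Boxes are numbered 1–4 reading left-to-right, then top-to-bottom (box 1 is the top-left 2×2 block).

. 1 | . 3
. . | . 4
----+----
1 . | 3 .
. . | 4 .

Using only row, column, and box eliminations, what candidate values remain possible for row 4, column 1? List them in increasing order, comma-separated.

2,3

Row 4 already contains {4}.
Column 1 already contains {1}.
Its 2×2 block (box 3) already contains {1}.
Removing those from 1–4 leaves {2, 3} as the candidates for row 4, column 1.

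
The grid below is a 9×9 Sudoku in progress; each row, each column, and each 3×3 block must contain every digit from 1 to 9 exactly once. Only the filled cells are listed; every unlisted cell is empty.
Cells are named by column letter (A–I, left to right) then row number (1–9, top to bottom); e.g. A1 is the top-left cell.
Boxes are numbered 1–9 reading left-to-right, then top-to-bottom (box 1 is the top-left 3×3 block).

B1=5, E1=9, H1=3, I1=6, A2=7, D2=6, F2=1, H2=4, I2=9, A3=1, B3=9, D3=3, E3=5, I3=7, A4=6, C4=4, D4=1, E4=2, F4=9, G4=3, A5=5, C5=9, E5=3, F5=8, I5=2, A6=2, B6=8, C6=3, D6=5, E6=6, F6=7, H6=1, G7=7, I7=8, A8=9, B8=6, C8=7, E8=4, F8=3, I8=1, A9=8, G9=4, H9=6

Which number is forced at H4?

Cell H4 itself could take any of {5, 7, 8} by direct elimination.
Consider where 8 can go in row 4.
B4 is out (column B already has a 8).
I4 is out (column I already has a 8).
So the only cell in row 4 that can hold 8 is H4.
Therefore H4 = 8.

8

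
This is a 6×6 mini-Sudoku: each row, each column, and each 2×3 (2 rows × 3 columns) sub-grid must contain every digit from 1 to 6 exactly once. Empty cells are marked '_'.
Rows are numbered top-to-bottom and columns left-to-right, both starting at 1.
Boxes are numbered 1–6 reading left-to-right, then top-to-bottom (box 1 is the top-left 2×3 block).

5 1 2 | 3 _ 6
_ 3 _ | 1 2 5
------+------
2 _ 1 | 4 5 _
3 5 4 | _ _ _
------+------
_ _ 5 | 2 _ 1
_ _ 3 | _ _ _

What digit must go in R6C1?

1

Cell R6C1 itself could take any of {1, 4, 6} by direct elimination.
Consider where 1 can go in box 5.
R5C1 is out (row 5 already has a 1).
R5C2 is out (row 5 already has a 1).
R6C2 is out (column 2 already has a 1).
So the only cell in box 5 that can hold 1 is R6C1.
Therefore R6C1 = 1.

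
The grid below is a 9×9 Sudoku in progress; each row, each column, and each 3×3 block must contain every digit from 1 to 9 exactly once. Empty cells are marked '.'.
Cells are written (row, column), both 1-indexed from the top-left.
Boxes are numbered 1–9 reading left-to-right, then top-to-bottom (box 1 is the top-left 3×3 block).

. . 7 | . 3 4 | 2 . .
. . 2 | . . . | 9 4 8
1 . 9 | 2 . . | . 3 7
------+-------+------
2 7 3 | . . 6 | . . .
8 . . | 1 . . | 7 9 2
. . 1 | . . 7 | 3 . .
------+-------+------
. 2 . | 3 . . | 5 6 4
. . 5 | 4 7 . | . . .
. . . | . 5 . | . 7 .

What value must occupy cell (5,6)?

3

Cell (5,6) itself could take any of {3, 5} by direct elimination.
Consider where 3 can go in row 5.
(5,2) is out (box 4 already has a 3).
(5,3) is out (column 3 already has a 3).
(5,5) is out (column 5 already has a 3).
So the only cell in row 5 that can hold 3 is (5,6).
Therefore (5,6) = 3.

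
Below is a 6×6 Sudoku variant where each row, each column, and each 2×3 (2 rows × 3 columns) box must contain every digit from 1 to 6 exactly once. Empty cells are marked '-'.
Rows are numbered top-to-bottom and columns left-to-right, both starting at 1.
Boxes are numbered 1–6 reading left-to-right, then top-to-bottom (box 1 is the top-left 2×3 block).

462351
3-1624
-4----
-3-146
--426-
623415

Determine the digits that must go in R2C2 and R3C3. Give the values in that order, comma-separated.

5,6

For R2C2:
  Row 2 already contains {1, 2, 3, 4, 6}.
  Column 2 already contains {2, 3, 4, 6}.
  Its 2×3 block (box 1) already contains {1, 2, 3, 4, 6}.
  The only value from 1–6 not eliminated is 5, so R2C2 = 5.
For R3C3:
  Consider where 6 can go in column 3.
  R4C3 is out (row 4 already has a 6).
  So the only cell in column 3 that can hold 6 is R3C3.
  So R3C3 = 6.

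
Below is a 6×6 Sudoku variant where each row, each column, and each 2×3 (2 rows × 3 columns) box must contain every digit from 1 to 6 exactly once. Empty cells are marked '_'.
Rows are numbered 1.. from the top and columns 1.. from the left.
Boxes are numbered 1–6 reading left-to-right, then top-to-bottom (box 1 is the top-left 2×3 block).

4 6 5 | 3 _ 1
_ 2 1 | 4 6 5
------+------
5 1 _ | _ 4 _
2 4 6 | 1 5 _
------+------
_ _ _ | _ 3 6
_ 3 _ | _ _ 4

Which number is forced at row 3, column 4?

6

Cell row 3, column 4 itself could take any of {2, 6} by direct elimination.
Consider where 6 can go in column 4.
row 5, column 4 is out (row 5 already has a 6).
row 6, column 4 is out (box 6 already has a 6).
So the only cell in column 4 that can hold 6 is row 3, column 4.
Therefore row 3, column 4 = 6.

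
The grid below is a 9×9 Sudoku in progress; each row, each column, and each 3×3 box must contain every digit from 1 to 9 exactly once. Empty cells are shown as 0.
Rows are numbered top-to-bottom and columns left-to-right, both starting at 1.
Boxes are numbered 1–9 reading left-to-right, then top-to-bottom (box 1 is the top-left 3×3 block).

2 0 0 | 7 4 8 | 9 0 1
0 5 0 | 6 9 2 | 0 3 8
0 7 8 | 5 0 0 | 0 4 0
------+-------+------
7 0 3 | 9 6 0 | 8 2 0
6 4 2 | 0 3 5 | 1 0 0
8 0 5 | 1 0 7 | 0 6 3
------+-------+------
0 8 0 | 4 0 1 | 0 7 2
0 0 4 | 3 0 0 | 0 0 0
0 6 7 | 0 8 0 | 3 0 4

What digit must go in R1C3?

6

Row 1 already contains {1, 2, 4, 7, 8, 9}.
Column 3 already contains {2, 3, 4, 5, 7, 8}.
Its 3×3 block (box 1) already contains {2, 5, 7, 8}.
The only value from 1–9 not eliminated is 6, so R1C3 = 6.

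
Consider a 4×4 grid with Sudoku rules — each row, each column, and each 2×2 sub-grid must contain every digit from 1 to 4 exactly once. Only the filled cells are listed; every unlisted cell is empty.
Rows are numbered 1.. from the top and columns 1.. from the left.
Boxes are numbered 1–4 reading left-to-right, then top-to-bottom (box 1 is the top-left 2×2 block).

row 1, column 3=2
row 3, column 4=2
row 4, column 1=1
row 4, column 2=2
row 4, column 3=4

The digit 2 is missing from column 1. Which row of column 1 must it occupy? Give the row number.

Consider where 2 can go in column 1.
row 1, column 1 is out (row 1 already has a 2).
row 3, column 1 is out (row 3 already has a 2).
So the only cell in column 1 that can hold 2 is row 2, column 1.
That is row 2.

2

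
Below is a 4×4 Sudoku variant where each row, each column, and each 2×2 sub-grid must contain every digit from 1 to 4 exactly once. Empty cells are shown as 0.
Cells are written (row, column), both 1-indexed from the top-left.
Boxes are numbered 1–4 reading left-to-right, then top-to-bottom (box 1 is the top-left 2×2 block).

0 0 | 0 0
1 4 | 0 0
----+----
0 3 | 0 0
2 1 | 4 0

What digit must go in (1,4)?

4

Cell (1,4) itself could take any of {1, 2, 3, 4} by direct elimination.
Consider where 4 can go in column 4.
(2,4) is out (row 2 already has a 4).
(3,4) is out (box 4 already has a 4).
(4,4) is out (row 4 already has a 4).
So the only cell in column 4 that can hold 4 is (1,4).
Therefore (1,4) = 4.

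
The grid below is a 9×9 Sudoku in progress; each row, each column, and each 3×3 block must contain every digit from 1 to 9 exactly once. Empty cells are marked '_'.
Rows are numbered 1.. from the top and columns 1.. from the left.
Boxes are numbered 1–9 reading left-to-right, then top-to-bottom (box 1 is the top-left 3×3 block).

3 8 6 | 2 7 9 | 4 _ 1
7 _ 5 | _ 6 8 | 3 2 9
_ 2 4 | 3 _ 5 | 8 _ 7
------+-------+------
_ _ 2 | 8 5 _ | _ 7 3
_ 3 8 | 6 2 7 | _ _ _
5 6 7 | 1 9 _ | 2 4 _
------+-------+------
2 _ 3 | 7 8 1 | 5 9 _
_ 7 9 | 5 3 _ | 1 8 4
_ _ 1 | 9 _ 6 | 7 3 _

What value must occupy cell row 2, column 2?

Row 2 already contains {2, 3, 5, 6, 7, 8, 9}.
Column 2 already contains {2, 3, 6, 7, 8}.
Its 3×3 block (box 1) already contains {2, 3, 4, 5, 6, 7, 8}.
The only value from 1–9 not eliminated is 1, so row 2, column 2 = 1.

1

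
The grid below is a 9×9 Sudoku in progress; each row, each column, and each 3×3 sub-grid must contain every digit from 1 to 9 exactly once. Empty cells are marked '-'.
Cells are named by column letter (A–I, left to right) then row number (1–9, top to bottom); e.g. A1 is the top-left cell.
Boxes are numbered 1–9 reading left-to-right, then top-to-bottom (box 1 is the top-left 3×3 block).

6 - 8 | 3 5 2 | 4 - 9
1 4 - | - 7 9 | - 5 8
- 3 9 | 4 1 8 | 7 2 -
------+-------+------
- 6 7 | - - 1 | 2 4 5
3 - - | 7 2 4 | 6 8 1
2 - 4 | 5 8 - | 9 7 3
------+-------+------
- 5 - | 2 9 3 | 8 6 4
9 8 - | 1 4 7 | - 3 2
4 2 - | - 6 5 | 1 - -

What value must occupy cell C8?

6

Row 8 already contains {1, 2, 3, 4, 7, 8, 9}.
Column C already contains {4, 7, 8, 9}.
Its 3×3 block (box 7) already contains {2, 4, 5, 8, 9}.
The only value from 1–9 not eliminated is 6, so C8 = 6.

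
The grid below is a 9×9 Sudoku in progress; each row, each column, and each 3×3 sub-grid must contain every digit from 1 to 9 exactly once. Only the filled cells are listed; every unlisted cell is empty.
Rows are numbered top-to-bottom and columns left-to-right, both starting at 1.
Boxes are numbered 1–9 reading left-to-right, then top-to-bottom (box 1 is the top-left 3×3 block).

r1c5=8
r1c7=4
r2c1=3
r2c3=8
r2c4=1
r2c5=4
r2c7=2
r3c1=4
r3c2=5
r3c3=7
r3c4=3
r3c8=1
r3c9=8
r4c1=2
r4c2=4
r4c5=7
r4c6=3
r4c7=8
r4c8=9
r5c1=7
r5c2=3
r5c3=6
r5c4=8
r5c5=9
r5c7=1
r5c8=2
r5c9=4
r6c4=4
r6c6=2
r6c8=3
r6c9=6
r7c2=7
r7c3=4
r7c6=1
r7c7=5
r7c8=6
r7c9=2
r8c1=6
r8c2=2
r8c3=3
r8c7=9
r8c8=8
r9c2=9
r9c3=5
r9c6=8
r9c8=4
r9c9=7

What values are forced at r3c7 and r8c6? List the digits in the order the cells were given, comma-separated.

For r3c7:
  Row 3 already contains {1, 3, 4, 5, 7, 8}.
  Column 7 already contains {1, 2, 4, 5, 8, 9}.
  Its 3×3 block (box 3) already contains {1, 2, 4, 8}.
  The only value from 1–9 not eliminated is 6, so r3c7 = 6.
For r8c6:
  Consider where 4 can go in box 8.
  r7c4 is out (row 7 already has a 4). r7c5 is out (row 7 already has a 4). r8c4 is out (column 4 already has a 4). r8c5 is out (column 5 already has a 4). The remaining empty cells in box 8 are similarly blocked.
  So the only cell in box 8 that can hold 4 is r8c6.
  So r8c6 = 4.

6,4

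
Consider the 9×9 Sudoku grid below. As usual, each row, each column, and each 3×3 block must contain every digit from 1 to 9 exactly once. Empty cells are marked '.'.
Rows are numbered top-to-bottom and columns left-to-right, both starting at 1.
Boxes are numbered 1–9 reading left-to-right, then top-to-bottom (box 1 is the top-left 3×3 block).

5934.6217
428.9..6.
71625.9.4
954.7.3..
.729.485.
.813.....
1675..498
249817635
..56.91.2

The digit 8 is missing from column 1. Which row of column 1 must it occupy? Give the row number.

Consider where 8 can go in column 1.
r5c1 is out (row 5 already has a 8).
r6c1 is out (row 6 already has a 8).
So the only cell in column 1 that can hold 8 is r9c1.
That is row 9.

9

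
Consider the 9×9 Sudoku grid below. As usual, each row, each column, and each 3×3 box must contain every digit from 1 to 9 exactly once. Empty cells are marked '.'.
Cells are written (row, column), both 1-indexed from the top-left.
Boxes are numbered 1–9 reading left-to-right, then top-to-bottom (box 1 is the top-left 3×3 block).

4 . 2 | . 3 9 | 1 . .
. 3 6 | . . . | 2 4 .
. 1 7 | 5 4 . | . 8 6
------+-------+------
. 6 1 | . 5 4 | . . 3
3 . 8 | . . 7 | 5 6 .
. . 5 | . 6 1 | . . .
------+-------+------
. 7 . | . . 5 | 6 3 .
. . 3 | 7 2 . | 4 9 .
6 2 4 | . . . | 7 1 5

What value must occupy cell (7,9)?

2

Cell (7,9) itself could take any of {2, 8} by direct elimination.
Consider where 2 can go in box 9.
(8,9) is out (row 8 already has a 2).
So the only cell in box 9 that can hold 2 is (7,9).
Therefore (7,9) = 2.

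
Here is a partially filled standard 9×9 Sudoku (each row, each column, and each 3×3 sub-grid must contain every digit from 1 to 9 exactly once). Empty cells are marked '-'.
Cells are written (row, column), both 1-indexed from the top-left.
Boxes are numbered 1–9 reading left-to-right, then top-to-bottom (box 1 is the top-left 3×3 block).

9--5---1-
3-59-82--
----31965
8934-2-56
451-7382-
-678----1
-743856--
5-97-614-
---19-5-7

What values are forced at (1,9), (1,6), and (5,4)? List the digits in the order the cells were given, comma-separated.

8,7,6

For (1,9):
  Consider where 8 can go in box 3.
  (1,7) is out (column 7 already has a 8).
  (2,8) is out (row 2 already has a 8).
  (2,9) is out (row 2 already has a 8).
  So the only cell in box 3 that can hold 8 is (1,9).
  So (1,9) = 8.
For (1,6):
  Consider where 7 can go in column 6.
  (6,6) is out (row 6 already has a 7).
  (9,6) is out (row 9 already has a 7).
  So the only cell in column 6 that can hold 7 is (1,6).
  So (1,6) = 7.
For (5,4):
  Row 5 already contains {1, 2, 3, 4, 5, 7, 8}.
  Column 4 already contains {1, 3, 4, 5, 7, 8, 9}.
  Its 3×3 block (box 5) already contains {2, 3, 4, 7, 8}.
  The only value from 1–9 not eliminated is 6, so (5,4) = 6.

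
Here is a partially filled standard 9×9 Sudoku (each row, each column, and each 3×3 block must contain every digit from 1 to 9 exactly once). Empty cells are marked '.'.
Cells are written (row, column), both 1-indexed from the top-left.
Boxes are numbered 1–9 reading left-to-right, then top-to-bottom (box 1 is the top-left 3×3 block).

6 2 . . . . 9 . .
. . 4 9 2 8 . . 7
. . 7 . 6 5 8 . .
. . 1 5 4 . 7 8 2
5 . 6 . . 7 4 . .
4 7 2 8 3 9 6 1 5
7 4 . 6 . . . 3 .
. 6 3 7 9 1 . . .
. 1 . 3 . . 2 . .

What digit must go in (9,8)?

Cell (9,8) itself could take any of {4, 5, 6, 7, 9} by direct elimination.
Consider where 7 can go in row 9.
(9,1) is out (column 1 already has a 7).
(9,3) is out (column 3 already has a 7).
(9,5) is out (box 8 already has a 7).
(9,6) is out (column 6 already has a 7).
(9,9) is out (column 9 already has a 7).
So the only cell in row 9 that can hold 7 is (9,8).
Therefore (9,8) = 7.

7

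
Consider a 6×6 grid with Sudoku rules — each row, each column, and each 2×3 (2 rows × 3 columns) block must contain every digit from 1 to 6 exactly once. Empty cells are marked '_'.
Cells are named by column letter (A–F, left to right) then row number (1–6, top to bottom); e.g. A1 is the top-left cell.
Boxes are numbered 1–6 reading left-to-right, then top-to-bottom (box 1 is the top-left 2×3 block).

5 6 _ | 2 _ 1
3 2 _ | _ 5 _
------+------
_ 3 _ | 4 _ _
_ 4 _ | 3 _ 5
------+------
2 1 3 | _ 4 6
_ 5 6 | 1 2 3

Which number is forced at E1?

3

Row 1 already contains {1, 2, 5, 6}.
Column E already contains {2, 4, 5}.
Its 2×3 block (box 2) already contains {1, 2, 5}.
The only value from 1–6 not eliminated is 3, so E1 = 3.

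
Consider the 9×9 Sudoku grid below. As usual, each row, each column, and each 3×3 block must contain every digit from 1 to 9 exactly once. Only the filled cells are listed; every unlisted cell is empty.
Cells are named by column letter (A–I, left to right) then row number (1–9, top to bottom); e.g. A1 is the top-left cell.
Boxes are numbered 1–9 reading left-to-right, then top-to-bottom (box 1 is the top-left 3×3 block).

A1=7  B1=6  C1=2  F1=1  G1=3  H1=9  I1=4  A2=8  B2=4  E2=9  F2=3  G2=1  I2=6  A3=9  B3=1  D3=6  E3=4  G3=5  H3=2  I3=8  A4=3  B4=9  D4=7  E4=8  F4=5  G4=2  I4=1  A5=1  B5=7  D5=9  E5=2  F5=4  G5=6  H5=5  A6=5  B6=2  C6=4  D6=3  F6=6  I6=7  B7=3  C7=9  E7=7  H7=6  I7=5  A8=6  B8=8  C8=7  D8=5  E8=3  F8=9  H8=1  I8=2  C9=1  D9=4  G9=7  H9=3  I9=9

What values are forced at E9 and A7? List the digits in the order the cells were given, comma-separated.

For E9:
  Row 9 already contains {1, 3, 4, 7, 9}.
  Column E already contains {2, 3, 4, 7, 8, 9}.
  Its 3×3 block (box 8) already contains {3, 4, 5, 7, 9}.
  The only value from 1–9 not eliminated is 6, so E9 = 6.
For A7:
  Consider where 4 can go in box 7.
  A9 is out (row 9 already has a 4).
  B9 is out (row 9 already has a 4).
  So the only cell in box 7 that can hold 4 is A7.
  So A7 = 4.

6,4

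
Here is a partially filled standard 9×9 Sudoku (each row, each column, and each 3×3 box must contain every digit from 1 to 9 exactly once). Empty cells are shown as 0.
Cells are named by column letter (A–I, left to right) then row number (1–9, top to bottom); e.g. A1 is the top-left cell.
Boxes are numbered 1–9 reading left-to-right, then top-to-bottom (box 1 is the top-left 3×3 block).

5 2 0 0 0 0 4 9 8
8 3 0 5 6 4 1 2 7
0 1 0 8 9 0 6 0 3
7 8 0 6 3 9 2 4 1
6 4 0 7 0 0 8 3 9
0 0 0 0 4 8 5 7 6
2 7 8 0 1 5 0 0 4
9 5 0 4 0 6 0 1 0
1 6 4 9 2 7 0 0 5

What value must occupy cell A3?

Row 3 already contains {1, 3, 6, 8, 9}.
Column A already contains {1, 2, 5, 6, 7, 8, 9}.
Its 3×3 block (box 1) already contains {1, 2, 3, 5, 8}.
The only value from 1–9 not eliminated is 4, so A3 = 4.

4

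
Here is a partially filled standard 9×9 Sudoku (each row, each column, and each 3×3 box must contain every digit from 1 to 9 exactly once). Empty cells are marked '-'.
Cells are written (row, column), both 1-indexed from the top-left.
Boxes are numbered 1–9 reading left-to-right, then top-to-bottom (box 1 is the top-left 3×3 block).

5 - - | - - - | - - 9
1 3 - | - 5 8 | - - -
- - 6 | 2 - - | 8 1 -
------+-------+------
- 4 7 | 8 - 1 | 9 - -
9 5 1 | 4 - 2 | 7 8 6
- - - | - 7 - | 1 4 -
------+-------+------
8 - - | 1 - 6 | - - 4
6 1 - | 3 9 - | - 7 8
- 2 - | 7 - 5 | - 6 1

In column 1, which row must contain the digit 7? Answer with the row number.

3

Consider where 7 can go in column 1.
(4,1) is out (row 4 already has a 7).
(6,1) is out (row 6 already has a 7).
(9,1) is out (row 9 already has a 7).
So the only cell in column 1 that can hold 7 is (3,1).
That is row 3.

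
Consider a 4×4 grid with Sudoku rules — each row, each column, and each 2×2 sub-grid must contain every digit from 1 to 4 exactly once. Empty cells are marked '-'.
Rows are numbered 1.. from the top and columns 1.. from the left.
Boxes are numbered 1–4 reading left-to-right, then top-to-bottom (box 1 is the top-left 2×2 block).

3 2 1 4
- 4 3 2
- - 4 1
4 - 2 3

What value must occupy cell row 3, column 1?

2

Row 3 already contains {1, 4}.
Column 1 already contains {3, 4}.
Its 2×2 block (box 3) already contains {4}.
The only value from 1–4 not eliminated is 2, so row 3, column 1 = 2.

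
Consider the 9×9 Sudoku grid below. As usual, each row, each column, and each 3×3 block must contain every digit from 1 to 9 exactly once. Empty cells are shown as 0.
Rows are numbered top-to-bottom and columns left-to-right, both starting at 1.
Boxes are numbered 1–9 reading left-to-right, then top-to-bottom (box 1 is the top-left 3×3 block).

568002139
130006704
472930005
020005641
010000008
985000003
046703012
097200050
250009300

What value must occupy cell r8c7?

Cell r8c7 itself could take any of {4, 8} by direct elimination.
Consider where 4 can go in box 9.
r7c7 is out (row 7 already has a 4).
r8c9 is out (column 9 already has a 4).
r9c8 is out (column 8 already has a 4).
r9c9 is out (column 9 already has a 4).
So the only cell in box 9 that can hold 4 is r8c7.
Therefore r8c7 = 4.

4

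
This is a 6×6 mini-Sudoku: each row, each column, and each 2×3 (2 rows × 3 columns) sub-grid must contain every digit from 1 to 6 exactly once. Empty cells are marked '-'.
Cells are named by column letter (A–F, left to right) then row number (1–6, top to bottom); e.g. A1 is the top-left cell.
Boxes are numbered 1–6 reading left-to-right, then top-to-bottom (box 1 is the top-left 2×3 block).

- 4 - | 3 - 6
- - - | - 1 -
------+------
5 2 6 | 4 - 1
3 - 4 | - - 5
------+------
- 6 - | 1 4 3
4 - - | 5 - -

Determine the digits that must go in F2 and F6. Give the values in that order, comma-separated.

For F2:
  Consider where 4 can go in row 2.
  A2 is out (column A already has a 4).
  B2 is out (column B already has a 4).
  C2 is out (column C already has a 4).
  D2 is out (column D already has a 4).
  So the only cell in row 2 that can hold 4 is F2.
  So F2 = 4.
For F6:
  Row 6 already contains {4, 5}.
  Column F already contains {1, 3, 5, 6}.
  Its 2×3 block (box 6) already contains {1, 3, 4, 5}.
  The only value from 1–6 not eliminated is 2, so F6 = 2.

4,2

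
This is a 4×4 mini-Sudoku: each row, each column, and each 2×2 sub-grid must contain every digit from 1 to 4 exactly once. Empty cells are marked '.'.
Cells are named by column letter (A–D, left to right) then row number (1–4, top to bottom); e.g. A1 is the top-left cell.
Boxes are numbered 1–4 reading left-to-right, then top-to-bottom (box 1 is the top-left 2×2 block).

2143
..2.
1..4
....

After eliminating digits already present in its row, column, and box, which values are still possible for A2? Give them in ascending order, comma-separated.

3,4

Row 2 already contains {2}.
Column A already contains {1, 2}.
Its 2×2 block (box 1) already contains {1, 2}.
Removing those from 1–4 leaves {3, 4} as the candidates for A2.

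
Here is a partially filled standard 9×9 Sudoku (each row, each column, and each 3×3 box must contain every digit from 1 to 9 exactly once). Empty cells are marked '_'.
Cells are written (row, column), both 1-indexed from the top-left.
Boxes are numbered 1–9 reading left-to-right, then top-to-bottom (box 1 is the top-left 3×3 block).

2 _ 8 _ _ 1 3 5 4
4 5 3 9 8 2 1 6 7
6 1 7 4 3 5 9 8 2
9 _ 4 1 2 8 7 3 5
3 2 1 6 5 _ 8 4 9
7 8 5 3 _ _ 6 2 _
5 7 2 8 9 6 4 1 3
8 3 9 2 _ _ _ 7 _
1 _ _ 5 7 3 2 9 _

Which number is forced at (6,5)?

4

Row 6 already contains {2, 3, 5, 6, 7, 8}.
Column 5 already contains {2, 3, 5, 7, 8, 9}.
Its 3×3 block (box 5) already contains {1, 2, 3, 5, 6, 8}.
The only value from 1–9 not eliminated is 4, so (6,5) = 4.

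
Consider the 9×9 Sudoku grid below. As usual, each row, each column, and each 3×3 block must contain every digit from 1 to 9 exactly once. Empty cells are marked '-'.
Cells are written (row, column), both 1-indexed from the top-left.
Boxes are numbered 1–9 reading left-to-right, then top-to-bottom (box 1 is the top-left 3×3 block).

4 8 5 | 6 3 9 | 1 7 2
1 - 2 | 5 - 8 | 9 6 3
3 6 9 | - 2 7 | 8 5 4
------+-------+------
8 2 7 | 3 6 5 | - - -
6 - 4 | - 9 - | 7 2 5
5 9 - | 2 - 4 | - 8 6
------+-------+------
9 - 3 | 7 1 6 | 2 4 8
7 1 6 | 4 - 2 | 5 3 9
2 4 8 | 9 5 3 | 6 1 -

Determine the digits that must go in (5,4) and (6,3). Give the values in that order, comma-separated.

For (5,4):
  Consider where 8 can go in column 4.
  (3,4) is out (row 3 already has a 8).
  So the only cell in column 4 that can hold 8 is (5,4).
  So (5,4) = 8.
For (6,3):
  Row 6 already contains {2, 4, 5, 6, 8, 9}.
  Column 3 already contains {2, 3, 4, 5, 6, 7, 8, 9}.
  Its 3×3 block (box 4) already contains {2, 4, 5, 6, 7, 8, 9}.
  The only value from 1–9 not eliminated is 1, so (6,3) = 1.

8,1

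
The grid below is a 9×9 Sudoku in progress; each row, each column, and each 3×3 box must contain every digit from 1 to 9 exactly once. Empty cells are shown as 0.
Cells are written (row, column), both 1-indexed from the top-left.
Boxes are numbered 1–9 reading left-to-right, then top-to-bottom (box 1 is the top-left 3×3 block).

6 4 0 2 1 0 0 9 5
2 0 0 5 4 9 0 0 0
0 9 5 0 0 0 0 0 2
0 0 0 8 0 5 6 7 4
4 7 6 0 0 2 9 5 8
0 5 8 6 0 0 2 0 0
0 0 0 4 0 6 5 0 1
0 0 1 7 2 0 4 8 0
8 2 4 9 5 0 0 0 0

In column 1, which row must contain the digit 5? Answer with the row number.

Consider where 5 can go in column 1.
(3,1) is out (row 3 already has a 5).
(4,1) is out (row 4 already has a 5).
(6,1) is out (row 6 already has a 5).
(7,1) is out (row 7 already has a 5).
So the only cell in column 1 that can hold 5 is (8,1).
That is row 8.

8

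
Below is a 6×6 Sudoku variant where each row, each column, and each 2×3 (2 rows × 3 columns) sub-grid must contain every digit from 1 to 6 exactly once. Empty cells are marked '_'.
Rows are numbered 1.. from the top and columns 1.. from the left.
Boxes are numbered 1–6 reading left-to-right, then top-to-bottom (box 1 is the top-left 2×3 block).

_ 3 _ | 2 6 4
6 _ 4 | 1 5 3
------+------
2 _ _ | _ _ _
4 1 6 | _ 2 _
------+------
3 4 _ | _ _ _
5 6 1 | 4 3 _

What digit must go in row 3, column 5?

4

Cell row 3, column 5 itself could take any of {1, 4} by direct elimination.
Consider where 4 can go in row 3.
row 3, column 2 is out (column 2 already has a 4).
row 3, column 3 is out (column 3 already has a 4).
row 3, column 4 is out (column 4 already has a 4).
row 3, column 6 is out (column 6 already has a 4).
So the only cell in row 3 that can hold 4 is row 3, column 5.
Therefore row 3, column 5 = 4.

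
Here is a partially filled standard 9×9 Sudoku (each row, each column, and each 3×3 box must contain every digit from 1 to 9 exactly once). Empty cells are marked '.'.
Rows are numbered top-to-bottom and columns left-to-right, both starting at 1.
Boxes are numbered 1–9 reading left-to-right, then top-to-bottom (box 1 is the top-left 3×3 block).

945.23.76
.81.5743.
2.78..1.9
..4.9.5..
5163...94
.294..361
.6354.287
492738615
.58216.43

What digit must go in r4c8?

Row 4 already contains {4, 5, 9}.
Column 8 already contains {1, 3, 4, 6, 7, 8, 9}.
Its 3×3 block (box 6) already contains {1, 3, 4, 5, 6, 9}.
The only value from 1–9 not eliminated is 2, so r4c8 = 2.

2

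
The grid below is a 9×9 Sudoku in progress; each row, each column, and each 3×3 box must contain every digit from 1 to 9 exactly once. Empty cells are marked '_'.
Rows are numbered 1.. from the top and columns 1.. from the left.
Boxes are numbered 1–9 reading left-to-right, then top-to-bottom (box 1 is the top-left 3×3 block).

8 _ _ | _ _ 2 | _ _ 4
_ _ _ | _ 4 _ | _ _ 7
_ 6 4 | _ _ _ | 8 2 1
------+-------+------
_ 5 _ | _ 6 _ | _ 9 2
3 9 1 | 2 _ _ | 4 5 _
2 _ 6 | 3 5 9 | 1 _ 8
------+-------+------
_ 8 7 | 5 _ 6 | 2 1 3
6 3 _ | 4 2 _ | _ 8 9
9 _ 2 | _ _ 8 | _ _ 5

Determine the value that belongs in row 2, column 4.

Cell row 2, column 4 itself could take any of {1, 6, 8, 9} by direct elimination.
Consider where 8 can go in row 2.
row 2, column 1 is out (column 1 already has a 8). row 2, column 2 is out (column 2 already has a 8). row 2, column 3 is out (box 1 already has a 8). row 2, column 6 is out (column 6 already has a 8). The remaining empty cells in row 2 are similarly blocked.
So the only cell in row 2 that can hold 8 is row 2, column 4.
Therefore row 2, column 4 = 8.

8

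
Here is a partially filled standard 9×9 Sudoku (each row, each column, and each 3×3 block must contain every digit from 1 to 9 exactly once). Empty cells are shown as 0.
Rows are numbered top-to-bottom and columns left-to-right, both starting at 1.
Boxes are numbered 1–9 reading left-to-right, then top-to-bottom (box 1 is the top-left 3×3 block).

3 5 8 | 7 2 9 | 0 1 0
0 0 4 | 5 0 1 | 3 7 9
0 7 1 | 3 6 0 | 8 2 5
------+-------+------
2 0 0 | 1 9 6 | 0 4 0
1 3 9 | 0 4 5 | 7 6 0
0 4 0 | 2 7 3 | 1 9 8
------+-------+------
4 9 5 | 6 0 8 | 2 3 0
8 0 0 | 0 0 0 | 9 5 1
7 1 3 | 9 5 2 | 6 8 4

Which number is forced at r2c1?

6

Row 2 already contains {1, 3, 4, 5, 7, 9}.
Column 1 already contains {1, 2, 3, 4, 7, 8}.
Its 3×3 block (box 1) already contains {1, 3, 4, 5, 7, 8}.
The only value from 1–9 not eliminated is 6, so r2c1 = 6.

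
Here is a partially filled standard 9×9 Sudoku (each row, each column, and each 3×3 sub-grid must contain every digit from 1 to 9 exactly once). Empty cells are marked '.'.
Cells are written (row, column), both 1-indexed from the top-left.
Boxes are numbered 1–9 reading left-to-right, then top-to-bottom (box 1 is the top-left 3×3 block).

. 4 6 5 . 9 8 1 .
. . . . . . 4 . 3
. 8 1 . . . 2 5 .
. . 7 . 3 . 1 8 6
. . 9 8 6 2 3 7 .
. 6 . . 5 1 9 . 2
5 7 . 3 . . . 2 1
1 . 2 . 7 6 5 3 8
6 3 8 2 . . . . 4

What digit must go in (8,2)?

9

Row 8 already contains {1, 2, 3, 5, 6, 7, 8}.
Column 2 already contains {3, 4, 6, 7, 8}.
Its 3×3 block (box 7) already contains {1, 2, 3, 5, 6, 7, 8}.
The only value from 1–9 not eliminated is 9, so (8,2) = 9.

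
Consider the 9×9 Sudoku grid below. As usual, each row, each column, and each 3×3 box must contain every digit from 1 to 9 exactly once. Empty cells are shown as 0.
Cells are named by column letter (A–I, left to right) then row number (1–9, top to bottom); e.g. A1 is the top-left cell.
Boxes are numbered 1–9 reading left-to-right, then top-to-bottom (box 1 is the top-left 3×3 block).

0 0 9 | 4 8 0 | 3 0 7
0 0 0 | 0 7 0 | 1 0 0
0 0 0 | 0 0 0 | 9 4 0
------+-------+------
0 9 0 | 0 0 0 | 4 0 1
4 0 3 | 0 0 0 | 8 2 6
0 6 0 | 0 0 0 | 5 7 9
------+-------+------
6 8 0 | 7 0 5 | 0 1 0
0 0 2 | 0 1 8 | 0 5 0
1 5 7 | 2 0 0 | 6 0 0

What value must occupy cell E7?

Cell E7 itself could take any of {3, 4, 9} by direct elimination.
Consider where 9 can go in row 7.
C7 is out (column C already has a 9).
G7 is out (column G already has a 9).
I7 is out (column I already has a 9).
So the only cell in row 7 that can hold 9 is E7.
Therefore E7 = 9.

9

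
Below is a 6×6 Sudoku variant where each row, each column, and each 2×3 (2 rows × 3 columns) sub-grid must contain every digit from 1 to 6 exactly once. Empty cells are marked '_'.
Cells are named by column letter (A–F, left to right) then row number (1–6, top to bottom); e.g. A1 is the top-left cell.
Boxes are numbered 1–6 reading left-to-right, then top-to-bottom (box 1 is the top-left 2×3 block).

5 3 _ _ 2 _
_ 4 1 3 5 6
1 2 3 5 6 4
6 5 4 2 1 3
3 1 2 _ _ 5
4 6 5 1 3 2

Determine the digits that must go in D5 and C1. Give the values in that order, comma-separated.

For D5:
  Consider where 6 can go in box 6.
  E5 is out (column E already has a 6).
  So the only cell in box 6 that can hold 6 is D5.
  So D5 = 6.
For C1:
  Row 1 already contains {2, 3, 5}.
  Column C already contains {1, 2, 3, 4, 5}.
  Its 2×3 block (box 1) already contains {1, 3, 4, 5}.
  The only value from 1–6 not eliminated is 6, so C1 = 6.

6,6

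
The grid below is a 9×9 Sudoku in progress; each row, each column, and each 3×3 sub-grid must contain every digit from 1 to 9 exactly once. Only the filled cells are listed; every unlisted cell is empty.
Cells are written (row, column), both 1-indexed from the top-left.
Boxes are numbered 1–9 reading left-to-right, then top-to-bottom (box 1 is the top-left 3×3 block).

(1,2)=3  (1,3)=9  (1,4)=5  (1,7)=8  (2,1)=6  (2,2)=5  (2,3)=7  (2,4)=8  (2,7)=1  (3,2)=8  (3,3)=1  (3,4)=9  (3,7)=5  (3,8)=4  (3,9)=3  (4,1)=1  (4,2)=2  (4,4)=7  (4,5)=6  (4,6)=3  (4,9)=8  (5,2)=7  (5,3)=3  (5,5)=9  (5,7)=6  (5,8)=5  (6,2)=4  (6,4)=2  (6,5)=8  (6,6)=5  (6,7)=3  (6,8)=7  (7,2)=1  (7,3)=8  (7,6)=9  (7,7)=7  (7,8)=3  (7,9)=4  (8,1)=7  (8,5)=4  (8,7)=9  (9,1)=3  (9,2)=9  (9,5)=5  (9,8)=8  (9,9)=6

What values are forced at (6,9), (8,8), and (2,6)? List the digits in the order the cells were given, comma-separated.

1,1,4

For (6,9):
  Consider where 1 can go in row 6.
  (6,1) is out (column 1 already has a 1).
  (6,3) is out (column 3 already has a 1).
  So the only cell in row 6 that can hold 1 is (6,9).
  So (6,9) = 1.
For (8,8):
  Consider where 1 can go in column 8.
  (1,8) is out (box 3 already has a 1).
  (2,8) is out (row 2 already has a 1).
  (4,8) is out (row 4 already has a 1).
  So the only cell in column 8 that can hold 1 is (8,8).
  So (8,8) = 1.
For (2,6):
  Consider where 4 can go in row 2.
  (2,5) is out (column 5 already has a 4).
  (2,8) is out (column 8 already has a 4).
  (2,9) is out (column 9 already has a 4).
  So the only cell in row 2 that can hold 4 is (2,6).
  So (2,6) = 4.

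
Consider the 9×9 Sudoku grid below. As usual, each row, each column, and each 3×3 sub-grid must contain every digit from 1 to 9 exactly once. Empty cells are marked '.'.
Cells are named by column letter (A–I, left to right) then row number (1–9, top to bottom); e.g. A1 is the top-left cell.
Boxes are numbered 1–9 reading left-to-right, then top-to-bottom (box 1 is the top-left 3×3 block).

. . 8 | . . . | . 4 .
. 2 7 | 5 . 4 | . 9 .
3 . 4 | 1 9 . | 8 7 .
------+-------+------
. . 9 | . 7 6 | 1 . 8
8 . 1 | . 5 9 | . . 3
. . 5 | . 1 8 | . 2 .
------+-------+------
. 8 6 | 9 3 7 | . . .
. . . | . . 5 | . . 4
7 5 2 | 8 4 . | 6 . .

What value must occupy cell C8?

3

Row 8 already contains {4, 5}.
Column C already contains {1, 2, 4, 5, 6, 7, 8, 9}.
Its 3×3 block (box 7) already contains {2, 5, 6, 7, 8}.
The only value from 1–9 not eliminated is 3, so C8 = 3.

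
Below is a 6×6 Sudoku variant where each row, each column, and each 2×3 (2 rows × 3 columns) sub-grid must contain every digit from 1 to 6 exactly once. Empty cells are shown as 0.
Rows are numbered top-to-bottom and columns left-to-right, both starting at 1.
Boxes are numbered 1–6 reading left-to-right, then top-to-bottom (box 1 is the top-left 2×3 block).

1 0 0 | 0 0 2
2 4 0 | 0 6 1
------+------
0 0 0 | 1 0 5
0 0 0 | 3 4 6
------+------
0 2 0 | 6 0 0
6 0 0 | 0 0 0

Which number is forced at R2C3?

3

Cell R2C3 itself could take any of {3, 5} by direct elimination.
Consider where 3 can go in row 2.
R2C4 is out (column 4 already has a 3).
So the only cell in row 2 that can hold 3 is R2C3.
Therefore R2C3 = 3.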